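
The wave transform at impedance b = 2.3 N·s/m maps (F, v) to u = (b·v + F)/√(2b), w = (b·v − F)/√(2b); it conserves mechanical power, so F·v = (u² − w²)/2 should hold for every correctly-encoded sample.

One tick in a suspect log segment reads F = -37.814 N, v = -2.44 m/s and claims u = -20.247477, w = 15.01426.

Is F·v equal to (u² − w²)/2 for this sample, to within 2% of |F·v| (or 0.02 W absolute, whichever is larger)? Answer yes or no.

yes

F·v = (-37.814)×(-2.44) = 92.266160 W.
(u² − w²)/2 = (409.960325 − 225.428003)/2 = 92.266161 W.
|Δ| = 0.000001;  2% of max(1, |F·v|) = 1.845323.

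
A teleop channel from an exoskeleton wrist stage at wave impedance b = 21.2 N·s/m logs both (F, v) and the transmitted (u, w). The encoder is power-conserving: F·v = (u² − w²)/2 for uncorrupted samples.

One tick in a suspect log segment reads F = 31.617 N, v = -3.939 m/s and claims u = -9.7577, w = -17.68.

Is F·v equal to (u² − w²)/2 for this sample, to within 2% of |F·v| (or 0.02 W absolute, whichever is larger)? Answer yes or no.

F·v = 31.617×(-3.939) = -124.5394 W.
(u² − w²)/2 = (95.2127 − 312.5824)/2 = -108.6848 W.
|Δ| = 15.8545;  2% of max(1, |F·v|) = 2.4908.

no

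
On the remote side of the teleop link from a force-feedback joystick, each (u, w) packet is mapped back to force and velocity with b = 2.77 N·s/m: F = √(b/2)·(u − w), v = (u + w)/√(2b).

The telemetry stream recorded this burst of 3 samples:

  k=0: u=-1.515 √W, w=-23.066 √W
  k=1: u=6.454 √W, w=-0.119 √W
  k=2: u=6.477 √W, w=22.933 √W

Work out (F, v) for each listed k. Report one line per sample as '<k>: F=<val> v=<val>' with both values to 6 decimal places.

0: F=25.362515 v=-10.443466
1: F=7.735502 v=2.691484
2: F=-19.366412 v=12.495112

k=0: u−w=21.551000, u+w=-24.581000; √(b/2)=1.176860, √(2b)=2.353720; F=1.176860×21.551=25.362515, v=-24.581000/2.353720=-10.443466
k=1: u−w=6.573000, u+w=6.335000; √(b/2)=1.176860, √(2b)=2.353720; F=1.176860×6.573=7.735502, v=6.335000/2.353720=2.691484
k=2: u−w=-16.456000, u+w=29.410000; √(b/2)=1.176860, √(2b)=2.353720; F=1.176860×(-16.456)=-19.366412, v=29.410000/2.353720=12.495112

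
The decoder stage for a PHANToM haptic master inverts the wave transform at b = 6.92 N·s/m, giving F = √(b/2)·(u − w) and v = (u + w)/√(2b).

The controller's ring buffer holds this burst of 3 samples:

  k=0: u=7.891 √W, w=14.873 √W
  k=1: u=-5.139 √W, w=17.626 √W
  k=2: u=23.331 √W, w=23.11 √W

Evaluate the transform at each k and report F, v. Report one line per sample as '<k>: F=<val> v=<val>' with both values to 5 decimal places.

0: F=-12.98727 v=6.11900
1: F=-42.34535 v=3.35653
2: F=0.41108 v=12.48342

k=0: u−w=-6.98200, u+w=22.76400; √(b/2)=1.86011, √(2b)=3.72022; F=1.86011×(-6.982)=-12.98727, v=22.76400/3.72022=6.11900
k=1: u−w=-22.76500, u+w=12.48700; √(b/2)=1.86011, √(2b)=3.72022; F=1.86011×(-22.765)=-42.34535, v=12.48700/3.72022=3.35653
k=2: u−w=0.22100, u+w=46.44100; √(b/2)=1.86011, √(2b)=3.72022; F=1.86011×0.221=0.41108, v=46.44100/3.72022=12.48342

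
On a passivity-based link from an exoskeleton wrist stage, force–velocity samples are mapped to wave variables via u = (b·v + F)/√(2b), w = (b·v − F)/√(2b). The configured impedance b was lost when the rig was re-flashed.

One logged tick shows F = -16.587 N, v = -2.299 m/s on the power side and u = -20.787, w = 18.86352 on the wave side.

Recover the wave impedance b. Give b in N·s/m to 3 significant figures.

b = 0.35 N·s/m

u + w = -1.92348;  u + w = √(2b)·v, so √(2b) = -1.92348/(-2.299) = 0.83666.
b = (√(2b))²/2 = 0.70000/2 = 0.35000.
(Check via u − w = 2F/√(2b): u − w = -39.65052, 2F/√(2b) = -39.65054.)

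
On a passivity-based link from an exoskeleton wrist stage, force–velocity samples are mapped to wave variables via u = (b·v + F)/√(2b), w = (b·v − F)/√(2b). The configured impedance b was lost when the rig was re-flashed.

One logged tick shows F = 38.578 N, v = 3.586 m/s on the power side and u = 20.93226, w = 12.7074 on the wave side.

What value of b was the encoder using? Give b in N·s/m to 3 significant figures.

u + w = 33.6397;  u + w = √(2b)·v, so √(2b) = 33.6397/3.586 = 9.3808.
b = (√(2b))²/2 = 88.0000/2 = 44.0000.
(Check via u − w = 2F/√(2b): u − w = 8.2249, 2F/√(2b) = 8.2249.)

b = 44 N·s/m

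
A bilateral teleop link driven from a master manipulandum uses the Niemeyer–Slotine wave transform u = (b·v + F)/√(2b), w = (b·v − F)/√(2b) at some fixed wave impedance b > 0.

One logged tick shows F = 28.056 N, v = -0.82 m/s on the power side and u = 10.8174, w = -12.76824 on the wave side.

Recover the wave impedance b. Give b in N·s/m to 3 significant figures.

u + w = -1.9508;  u + w = √(2b)·v, so √(2b) = -1.9508/(-0.82) = 2.3791.
b = (√(2b))²/2 = 5.6600/2 = 2.8300.
(Check via u − w = 2F/√(2b): u − w = 23.5856, 2F/√(2b) = 23.5857.)

b = 2.83 N·s/m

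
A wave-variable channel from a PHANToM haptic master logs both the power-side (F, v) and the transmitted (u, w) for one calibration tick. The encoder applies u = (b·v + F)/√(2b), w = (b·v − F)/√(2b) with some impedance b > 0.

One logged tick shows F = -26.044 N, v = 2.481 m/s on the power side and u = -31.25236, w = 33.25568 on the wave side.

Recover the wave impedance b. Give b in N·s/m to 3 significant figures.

b = 0.326 N·s/m

u + w = 2.0033;  u + w = √(2b)·v, so √(2b) = 2.0033/2.481 = 0.8075.
b = (√(2b))²/2 = 0.6520/2 = 0.3260.
(Check via u − w = 2F/√(2b): u − w = -64.5080, 2F/√(2b) = -64.5081.)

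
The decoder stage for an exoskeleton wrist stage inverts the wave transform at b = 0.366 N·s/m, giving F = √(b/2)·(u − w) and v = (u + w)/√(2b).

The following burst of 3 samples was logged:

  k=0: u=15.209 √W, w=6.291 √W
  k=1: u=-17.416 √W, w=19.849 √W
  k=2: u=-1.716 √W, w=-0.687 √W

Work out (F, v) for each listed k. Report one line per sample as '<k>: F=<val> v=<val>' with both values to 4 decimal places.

0: F=3.8150 v=25.1294
1: F=-15.9414 v=2.8437
2: F=-0.4402 v=-2.8087

k=0: u−w=8.9180, u+w=21.5000; √(b/2)=0.4278, √(2b)=0.8556; F=0.4278×8.918=3.8150, v=21.5000/0.8556=25.1294
k=1: u−w=-37.2650, u+w=2.4330; √(b/2)=0.4278, √(2b)=0.8556; F=0.4278×(-37.265)=-15.9414, v=2.4330/0.8556=2.8437
k=2: u−w=-1.0290, u+w=-2.4030; √(b/2)=0.4278, √(2b)=0.8556; F=0.4278×(-1.029)=-0.4402, v=-2.4030/0.8556=-2.8087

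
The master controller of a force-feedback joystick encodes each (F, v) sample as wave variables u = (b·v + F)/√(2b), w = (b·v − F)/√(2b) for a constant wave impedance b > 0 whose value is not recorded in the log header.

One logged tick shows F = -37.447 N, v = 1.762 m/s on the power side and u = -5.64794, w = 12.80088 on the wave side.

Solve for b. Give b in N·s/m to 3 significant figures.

u + w = 7.1529;  u + w = √(2b)·v, so √(2b) = 7.1529/1.762 = 4.0596.
b = (√(2b))²/2 = 16.4800/2 = 8.2400.
(Check via u − w = 2F/√(2b): u − w = -18.4488, 2F/√(2b) = -18.4488.)

b = 8.24 N·s/m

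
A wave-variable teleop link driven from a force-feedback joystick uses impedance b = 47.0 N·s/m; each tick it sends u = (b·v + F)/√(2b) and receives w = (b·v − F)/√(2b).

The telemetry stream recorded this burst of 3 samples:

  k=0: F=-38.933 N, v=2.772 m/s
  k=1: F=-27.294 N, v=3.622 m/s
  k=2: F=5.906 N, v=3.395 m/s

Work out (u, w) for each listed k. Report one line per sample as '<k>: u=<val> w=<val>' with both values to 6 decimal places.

0: u=9.422136 w=17.453401
1: u=14.743135 w=20.373458
2: u=17.067031 w=15.848716

k=0: b·v=47.0×2.772=130.284000; √(2b)=9.695360; u=(130.284000+(-38.933))/9.695360=9.422136, w=(130.284000−(-38.933))/9.695360=17.453401
k=1: b·v=47.0×3.622=170.234000; √(2b)=9.695360; u=(170.234000+(-27.294))/9.695360=14.743135, w=(170.234000−(-27.294))/9.695360=20.373458
k=2: b·v=47.0×3.395=159.565000; √(2b)=9.695360; u=(159.565000+5.906)/9.695360=17.067031, w=(159.565000−5.906)/9.695360=15.848716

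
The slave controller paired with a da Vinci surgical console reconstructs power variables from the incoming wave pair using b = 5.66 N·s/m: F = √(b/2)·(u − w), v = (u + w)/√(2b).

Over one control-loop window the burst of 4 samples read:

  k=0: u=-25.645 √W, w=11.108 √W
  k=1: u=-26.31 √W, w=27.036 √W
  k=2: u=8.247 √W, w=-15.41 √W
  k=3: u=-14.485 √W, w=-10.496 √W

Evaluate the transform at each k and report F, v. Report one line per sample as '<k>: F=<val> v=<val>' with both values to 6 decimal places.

0: F=-61.828116 v=-4.320675
1: F=-89.741862 v=0.215781
2: F=39.797234 v=-2.128981
3: F=-6.710537 v=-7.424832

k=0: u−w=-36.753000, u+w=-14.537000; √(b/2)=1.682260, √(2b)=3.364521; F=1.682260×(-36.753)=-61.828116, v=-14.537000/3.364521=-4.320675
k=1: u−w=-53.346000, u+w=0.726000; √(b/2)=1.682260, √(2b)=3.364521; F=1.682260×(-53.346)=-89.741862, v=0.726000/3.364521=0.215781
k=2: u−w=23.657000, u+w=-7.163000; √(b/2)=1.682260, √(2b)=3.364521; F=1.682260×23.657=39.797234, v=-7.163000/3.364521=-2.128981
k=3: u−w=-3.989000, u+w=-24.981000; √(b/2)=1.682260, √(2b)=3.364521; F=1.682260×(-3.989)=-6.710537, v=-24.981000/3.364521=-7.424832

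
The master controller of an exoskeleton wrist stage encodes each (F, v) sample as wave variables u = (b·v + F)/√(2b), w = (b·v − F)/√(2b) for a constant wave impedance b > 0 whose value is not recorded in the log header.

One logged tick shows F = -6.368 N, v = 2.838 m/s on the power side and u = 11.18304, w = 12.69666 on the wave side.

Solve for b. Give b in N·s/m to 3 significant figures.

u + w = 23.8797;  u + w = √(2b)·v, so √(2b) = 23.8797/2.838 = 8.4143.
b = (√(2b))²/2 = 70.7999/2 = 35.4000.
(Check via u − w = 2F/√(2b): u − w = -1.5136, 2F/√(2b) = -1.5136.)

b = 35.4 N·s/m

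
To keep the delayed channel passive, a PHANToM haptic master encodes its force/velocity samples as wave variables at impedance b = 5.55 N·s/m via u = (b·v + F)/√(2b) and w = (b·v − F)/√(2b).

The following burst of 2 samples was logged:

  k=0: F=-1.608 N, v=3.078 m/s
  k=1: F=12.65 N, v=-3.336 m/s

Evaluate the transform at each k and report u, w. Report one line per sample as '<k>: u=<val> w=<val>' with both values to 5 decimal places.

k=0: b·v=5.55×3.078=17.08290; √(2b)=3.33167; u=(17.08290+(-1.608))/3.33167=4.64479, w=(17.08290−(-1.608))/3.33167=5.61008
k=1: b·v=5.55×(-3.336)=-18.51480; √(2b)=3.33167; u=(-18.51480+12.65)/3.33167=-1.76032, w=(-18.51480−12.65)/3.33167=-9.35412

0: u=4.64479 w=5.61008
1: u=-1.76032 w=-9.35412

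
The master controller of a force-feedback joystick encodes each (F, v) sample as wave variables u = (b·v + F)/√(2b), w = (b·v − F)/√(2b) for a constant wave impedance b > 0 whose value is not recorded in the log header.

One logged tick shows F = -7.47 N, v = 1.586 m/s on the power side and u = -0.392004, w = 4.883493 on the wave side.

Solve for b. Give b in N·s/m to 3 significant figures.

b = 4.01 N·s/m

u + w = 4.491489;  u + w = √(2b)·v, so √(2b) = 4.491489/1.586 = 2.831960.
b = (√(2b))²/2 = 8.019999/2 = 4.010000.
(Check via u − w = 2F/√(2b): u − w = -5.275497, 2F/√(2b) = -5.275498.)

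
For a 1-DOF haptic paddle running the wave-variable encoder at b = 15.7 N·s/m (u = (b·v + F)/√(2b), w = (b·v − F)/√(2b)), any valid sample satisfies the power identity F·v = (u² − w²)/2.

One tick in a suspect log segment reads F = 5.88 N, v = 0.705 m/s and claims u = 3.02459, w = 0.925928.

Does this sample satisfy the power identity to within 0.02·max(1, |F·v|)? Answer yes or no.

yes

F·v = 5.88×0.705 = 4.145400 W.
(u² − w²)/2 = (9.148145 − 0.857343)/2 = 4.145401 W.
|Δ| = 0.000001;  2% of max(1, |F·v|) = 0.082908.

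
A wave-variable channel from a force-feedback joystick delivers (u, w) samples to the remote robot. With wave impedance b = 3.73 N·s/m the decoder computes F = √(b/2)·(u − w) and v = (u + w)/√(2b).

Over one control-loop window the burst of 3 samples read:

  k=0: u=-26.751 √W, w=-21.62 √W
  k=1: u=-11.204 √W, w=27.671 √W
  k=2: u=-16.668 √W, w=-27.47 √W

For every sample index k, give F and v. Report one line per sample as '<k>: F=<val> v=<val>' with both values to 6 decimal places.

0: F=-7.007150 v=-17.709881
1: F=-53.089645 v=6.028997
2: F=14.751752 v=-16.160070

k=0: u−w=-5.131000, u+w=-48.371000; √(b/2)=1.365650, √(2b)=2.731300; F=1.365650×(-5.131)=-7.007150, v=-48.371000/2.731300=-17.709881
k=1: u−w=-38.875000, u+w=16.467000; √(b/2)=1.365650, √(2b)=2.731300; F=1.365650×(-38.875)=-53.089645, v=16.467000/2.731300=6.028997
k=2: u−w=10.802000, u+w=-44.138000; √(b/2)=1.365650, √(2b)=2.731300; F=1.365650×10.802=14.751752, v=-44.138000/2.731300=-16.160070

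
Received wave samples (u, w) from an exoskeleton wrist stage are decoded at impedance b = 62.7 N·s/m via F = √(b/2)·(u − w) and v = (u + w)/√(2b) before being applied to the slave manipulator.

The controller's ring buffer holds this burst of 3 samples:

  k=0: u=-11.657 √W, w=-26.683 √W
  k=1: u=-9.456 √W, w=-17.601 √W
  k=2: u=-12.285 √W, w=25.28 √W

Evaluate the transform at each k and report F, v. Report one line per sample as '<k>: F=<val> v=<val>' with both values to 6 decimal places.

k=0: u−w=15.026000, u+w=-38.340000; √(b/2)=5.599107, √(2b)=11.198214; F=5.599107×15.026=84.132183, v=-38.340000/11.198214=-3.423760
k=1: u−w=8.145000, u+w=-27.057000; √(b/2)=5.599107, √(2b)=11.198214; F=5.599107×8.145=45.604727, v=-27.057000/11.198214=-2.416189
k=2: u−w=-37.565000, u+w=12.995000; √(b/2)=5.599107, √(2b)=11.198214; F=5.599107×(-37.565)=-210.330457, v=12.995000/11.198214=1.160453

0: F=84.132183 v=-3.423760
1: F=45.604727 v=-2.416189
2: F=-210.330457 v=1.160453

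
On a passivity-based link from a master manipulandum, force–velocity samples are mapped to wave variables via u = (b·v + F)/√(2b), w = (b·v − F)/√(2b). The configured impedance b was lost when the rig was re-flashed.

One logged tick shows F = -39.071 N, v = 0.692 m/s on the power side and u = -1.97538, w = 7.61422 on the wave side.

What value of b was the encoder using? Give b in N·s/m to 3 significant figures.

b = 33.2 N·s/m

u + w = 5.63884;  u + w = √(2b)·v, so √(2b) = 5.63884/0.692 = 8.14861.
b = (√(2b))²/2 = 66.39989/2 = 33.19994.
(Check via u − w = 2F/√(2b): u − w = -9.58960, 2F/√(2b) = -9.58961.)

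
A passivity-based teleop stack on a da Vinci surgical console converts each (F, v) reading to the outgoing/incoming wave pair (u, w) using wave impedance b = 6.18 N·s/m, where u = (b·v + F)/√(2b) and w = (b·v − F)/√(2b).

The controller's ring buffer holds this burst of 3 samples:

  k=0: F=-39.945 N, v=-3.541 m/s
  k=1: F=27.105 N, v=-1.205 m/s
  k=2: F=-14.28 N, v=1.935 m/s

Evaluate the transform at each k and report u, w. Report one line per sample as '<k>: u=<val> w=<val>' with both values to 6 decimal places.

0: u=-17.586468 w=5.137448
1: u=5.591551 w=-9.827945
2: u=-0.660384 w=7.463224

k=0: b·v=6.18×(-3.541)=-21.883380; √(2b)=3.515679; u=(-21.883380+(-39.945))/3.515679=-17.586468, w=(-21.883380−(-39.945))/3.515679=5.137448
k=1: b·v=6.18×(-1.205)=-7.446900; √(2b)=3.515679; u=(-7.446900+27.105)/3.515679=5.591551, w=(-7.446900−27.105)/3.515679=-9.827945
k=2: b·v=6.18×1.935=11.958300; √(2b)=3.515679; u=(11.958300+(-14.28))/3.515679=-0.660384, w=(11.958300−(-14.28))/3.515679=7.463224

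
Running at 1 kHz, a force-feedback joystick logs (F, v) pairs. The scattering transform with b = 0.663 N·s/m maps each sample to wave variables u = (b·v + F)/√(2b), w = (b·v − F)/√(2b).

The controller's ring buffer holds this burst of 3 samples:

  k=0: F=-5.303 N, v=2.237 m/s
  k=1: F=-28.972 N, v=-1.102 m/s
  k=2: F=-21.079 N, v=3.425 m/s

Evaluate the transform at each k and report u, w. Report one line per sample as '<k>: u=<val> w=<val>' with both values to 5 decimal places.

k=0: b·v=0.663×2.237=1.48313; √(2b)=1.15152; u=(1.48313+(-5.303))/1.15152=-3.31724, w=(1.48313−(-5.303))/1.15152=5.89319
k=1: b·v=0.663×(-1.102)=-0.73063; √(2b)=1.15152; u=(-0.73063+(-28.972))/1.15152=-25.79426, w=(-0.73063−(-28.972))/1.15152=24.52528
k=2: b·v=0.663×3.425=2.27077; √(2b)=1.15152; u=(2.27077+(-21.079))/1.15152=-16.33338, w=(2.27077−(-21.079))/1.15152=20.27734

0: u=-3.31724 w=5.89319
1: u=-25.79426 w=24.52528
2: u=-16.33338 w=20.27734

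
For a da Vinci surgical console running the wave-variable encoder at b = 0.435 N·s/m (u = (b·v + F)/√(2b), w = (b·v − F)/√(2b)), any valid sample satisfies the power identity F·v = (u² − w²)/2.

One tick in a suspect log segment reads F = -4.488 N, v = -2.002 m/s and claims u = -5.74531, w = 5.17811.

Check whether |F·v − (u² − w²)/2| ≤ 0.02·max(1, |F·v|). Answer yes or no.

F·v = (-4.488)×(-2.002) = 8.9850 W.
(u² − w²)/2 = (33.0086 − 26.8128)/2 = 3.0979 W.
|Δ| = 5.8871;  2% of max(1, |F·v|) = 0.1797.

no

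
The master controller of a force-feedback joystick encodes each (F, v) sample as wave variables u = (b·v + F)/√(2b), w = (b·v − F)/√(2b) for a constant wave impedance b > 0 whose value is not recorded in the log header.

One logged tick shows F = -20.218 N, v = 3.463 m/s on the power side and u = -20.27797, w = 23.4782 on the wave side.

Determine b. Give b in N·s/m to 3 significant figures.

u + w = 3.20023;  u + w = √(2b)·v, so √(2b) = 3.20023/3.463 = 0.92412.
b = (√(2b))²/2 = 0.85400/2 = 0.42700.
(Check via u − w = 2F/√(2b): u − w = -43.75617, 2F/√(2b) = -43.75619.)

b = 0.427 N·s/m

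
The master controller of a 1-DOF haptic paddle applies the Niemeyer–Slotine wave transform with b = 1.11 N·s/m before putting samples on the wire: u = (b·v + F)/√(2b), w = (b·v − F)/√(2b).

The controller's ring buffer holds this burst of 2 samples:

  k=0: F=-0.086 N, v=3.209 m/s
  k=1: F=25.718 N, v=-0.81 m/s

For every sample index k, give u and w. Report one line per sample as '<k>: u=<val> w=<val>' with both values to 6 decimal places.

0: u=2.332932 w=2.448371
1: u=16.657355 w=-17.864228

k=0: b·v=1.11×3.209=3.561990; √(2b)=1.489966; u=(3.561990+(-0.086))/1.489966=2.332932, w=(3.561990−(-0.086))/1.489966=2.448371
k=1: b·v=1.11×(-0.81)=-0.899100; √(2b)=1.489966; u=(-0.899100+25.718)/1.489966=16.657355, w=(-0.899100−25.718)/1.489966=-17.864228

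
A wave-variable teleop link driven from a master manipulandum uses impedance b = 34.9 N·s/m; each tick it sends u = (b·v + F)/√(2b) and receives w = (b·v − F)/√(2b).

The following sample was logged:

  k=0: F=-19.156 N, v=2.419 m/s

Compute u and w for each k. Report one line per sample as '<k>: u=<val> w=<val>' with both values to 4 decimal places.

0: u=7.8121 w=12.3978

k=0: b·v=34.9×2.419=84.4231; √(2b)=8.3546; u=(84.4231+(-19.156))/8.3546=7.8121, w=(84.4231−(-19.156))/8.3546=12.3978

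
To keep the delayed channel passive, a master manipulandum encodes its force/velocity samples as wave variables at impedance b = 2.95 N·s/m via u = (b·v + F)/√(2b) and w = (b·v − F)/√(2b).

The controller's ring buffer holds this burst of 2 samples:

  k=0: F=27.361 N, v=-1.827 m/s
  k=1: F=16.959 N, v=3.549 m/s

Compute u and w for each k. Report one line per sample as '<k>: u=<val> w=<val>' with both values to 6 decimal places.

k=0: b·v=2.95×(-1.827)=-5.389650; √(2b)=2.428992; u=(-5.389650+27.361)/2.428992=9.045462, w=(-5.389650−27.361)/2.428992=-13.483229
k=1: b·v=2.95×3.549=10.469550; √(2b)=2.428992; u=(10.469550+16.959)/2.428992=11.292155, w=(10.469550−16.959)/2.428992=-2.671664

0: u=9.045462 w=-13.483229
1: u=11.292155 w=-2.671664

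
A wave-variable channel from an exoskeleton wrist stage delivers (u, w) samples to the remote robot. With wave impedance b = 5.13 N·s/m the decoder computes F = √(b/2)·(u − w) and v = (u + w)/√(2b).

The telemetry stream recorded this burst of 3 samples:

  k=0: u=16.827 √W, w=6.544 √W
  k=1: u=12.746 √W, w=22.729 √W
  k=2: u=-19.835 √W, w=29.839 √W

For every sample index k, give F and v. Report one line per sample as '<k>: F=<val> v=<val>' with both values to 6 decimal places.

0: F=16.468859 v=7.296316
1: F=-15.988391 v=11.075127
2: F=-79.555978 v=3.123201

k=0: u−w=10.283000, u+w=23.371000; √(b/2)=1.601562, √(2b)=3.203123; F=1.601562×10.283=16.468859, v=23.371000/3.203123=7.296316
k=1: u−w=-9.983000, u+w=35.475000; √(b/2)=1.601562, √(2b)=3.203123; F=1.601562×(-9.983)=-15.988391, v=35.475000/3.203123=11.075127
k=2: u−w=-49.674000, u+w=10.004000; √(b/2)=1.601562, √(2b)=3.203123; F=1.601562×(-49.674)=-79.555978, v=10.004000/3.203123=3.123201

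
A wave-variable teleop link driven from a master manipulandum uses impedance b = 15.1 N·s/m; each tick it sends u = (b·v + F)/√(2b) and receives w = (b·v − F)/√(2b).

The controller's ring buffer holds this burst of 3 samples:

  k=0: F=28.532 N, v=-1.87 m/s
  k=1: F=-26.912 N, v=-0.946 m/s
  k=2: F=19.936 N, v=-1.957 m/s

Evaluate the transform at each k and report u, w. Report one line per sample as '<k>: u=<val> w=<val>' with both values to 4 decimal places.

0: u=0.0537 w=-10.3302
1: u=-7.4965 w=2.2978
2: u=-1.7496 w=-9.0050

k=0: b·v=15.1×(-1.87)=-28.2370; √(2b)=5.4955; u=(-28.2370+28.532)/5.4955=0.0537, w=(-28.2370−28.532)/5.4955=-10.3302
k=1: b·v=15.1×(-0.946)=-14.2846; √(2b)=5.4955; u=(-14.2846+(-26.912))/5.4955=-7.4965, w=(-14.2846−(-26.912))/5.4955=2.2978
k=2: b·v=15.1×(-1.957)=-29.5507; √(2b)=5.4955; u=(-29.5507+19.936)/5.4955=-1.7496, w=(-29.5507−19.936)/5.4955=-9.0050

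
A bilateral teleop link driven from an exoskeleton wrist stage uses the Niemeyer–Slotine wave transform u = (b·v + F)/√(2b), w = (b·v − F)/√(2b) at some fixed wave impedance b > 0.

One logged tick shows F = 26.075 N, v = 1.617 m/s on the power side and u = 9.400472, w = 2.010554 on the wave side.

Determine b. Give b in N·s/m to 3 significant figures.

b = 24.9 N·s/m

u + w = 11.411026;  u + w = √(2b)·v, so √(2b) = 11.411026/1.617 = 7.056912.
b = (√(2b))²/2 = 49.800001/2 = 24.900000.
(Check via u − w = 2F/√(2b): u − w = 7.389918, 2F/√(2b) = 7.389918.)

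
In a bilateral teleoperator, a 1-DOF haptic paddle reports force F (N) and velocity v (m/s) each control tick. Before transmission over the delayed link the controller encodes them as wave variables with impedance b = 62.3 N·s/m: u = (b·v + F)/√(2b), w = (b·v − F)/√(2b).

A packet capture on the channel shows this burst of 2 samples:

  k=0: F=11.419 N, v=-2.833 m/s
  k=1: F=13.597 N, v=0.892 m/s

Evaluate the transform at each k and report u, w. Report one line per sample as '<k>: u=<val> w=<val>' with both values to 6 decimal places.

k=0: b·v=62.3×(-2.833)=-176.495900; √(2b)=11.162437; u=(-176.495900+11.419)/11.162437=-14.788608, w=(-176.495900−11.419)/11.162437=-16.834577
k=1: b·v=62.3×0.892=55.571600; √(2b)=11.162437; u=(55.571600+13.597)/11.162437=6.196550, w=(55.571600−13.597)/11.162437=3.760344

0: u=-14.788608 w=-16.834577
1: u=6.196550 w=3.760344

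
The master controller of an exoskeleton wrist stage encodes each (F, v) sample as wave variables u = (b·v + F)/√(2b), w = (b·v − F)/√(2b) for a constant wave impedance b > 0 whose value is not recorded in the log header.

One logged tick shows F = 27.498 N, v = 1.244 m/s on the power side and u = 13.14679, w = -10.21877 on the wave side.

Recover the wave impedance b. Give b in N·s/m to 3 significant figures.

b = 2.77 N·s/m

u + w = 2.9280;  u + w = √(2b)·v, so √(2b) = 2.9280/1.244 = 2.3537.
b = (√(2b))²/2 = 5.5400/2 = 2.7700.
(Check via u − w = 2F/√(2b): u − w = 23.3656, 2F/√(2b) = 23.3656.)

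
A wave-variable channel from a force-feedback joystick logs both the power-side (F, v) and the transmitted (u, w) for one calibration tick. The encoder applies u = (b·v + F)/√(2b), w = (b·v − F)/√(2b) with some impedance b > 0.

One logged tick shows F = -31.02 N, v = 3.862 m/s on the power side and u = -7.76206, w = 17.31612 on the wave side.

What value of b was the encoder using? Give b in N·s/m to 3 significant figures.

u + w = 9.55406;  u + w = √(2b)·v, so √(2b) = 9.55406/3.862 = 2.47386.
b = (√(2b))²/2 = 6.12000/2 = 3.06000.
(Check via u − w = 2F/√(2b): u − w = -25.07818, 2F/√(2b) = -25.07818.)

b = 3.06 N·s/m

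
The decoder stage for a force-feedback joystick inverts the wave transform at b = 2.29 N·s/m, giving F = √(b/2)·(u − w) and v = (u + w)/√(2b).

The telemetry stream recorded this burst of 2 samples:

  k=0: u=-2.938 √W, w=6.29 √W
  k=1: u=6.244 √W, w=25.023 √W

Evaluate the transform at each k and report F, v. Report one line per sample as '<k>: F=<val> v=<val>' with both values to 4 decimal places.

k=0: u−w=-9.2280, u+w=3.3520; √(b/2)=1.0700, √(2b)=2.1401; F=1.0700×(-9.228)=-9.8744, v=3.3520/2.1401=1.5663
k=1: u−w=-18.7790, u+w=31.2670; √(b/2)=1.0700, √(2b)=2.1401; F=1.0700×(-18.779)=-20.0944, v=31.2670/2.1401=14.6101

0: F=-9.8744 v=1.5663
1: F=-20.0944 v=14.6101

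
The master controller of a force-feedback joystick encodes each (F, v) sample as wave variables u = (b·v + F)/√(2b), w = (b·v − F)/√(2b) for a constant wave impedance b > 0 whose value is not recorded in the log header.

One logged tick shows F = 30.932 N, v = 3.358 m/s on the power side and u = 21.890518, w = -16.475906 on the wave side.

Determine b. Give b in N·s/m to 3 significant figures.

b = 1.3 N·s/m

u + w = 5.414612;  u + w = √(2b)·v, so √(2b) = 5.414612/3.358 = 1.612451.
b = (√(2b))²/2 = 2.600000/2 = 1.300000.
(Check via u − w = 2F/√(2b): u − w = 38.366424, 2F/√(2b) = 38.366426.)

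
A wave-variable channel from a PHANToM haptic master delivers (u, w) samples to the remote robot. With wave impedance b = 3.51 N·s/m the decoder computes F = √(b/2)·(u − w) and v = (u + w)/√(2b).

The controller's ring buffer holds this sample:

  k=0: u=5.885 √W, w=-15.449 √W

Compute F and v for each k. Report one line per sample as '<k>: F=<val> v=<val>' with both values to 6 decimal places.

0: F=28.262518 v=-3.609699

k=0: u−w=21.334000, u+w=-9.564000; √(b/2)=1.324764, √(2b)=2.649528; F=1.324764×21.334=28.262518, v=-9.564000/2.649528=-3.609699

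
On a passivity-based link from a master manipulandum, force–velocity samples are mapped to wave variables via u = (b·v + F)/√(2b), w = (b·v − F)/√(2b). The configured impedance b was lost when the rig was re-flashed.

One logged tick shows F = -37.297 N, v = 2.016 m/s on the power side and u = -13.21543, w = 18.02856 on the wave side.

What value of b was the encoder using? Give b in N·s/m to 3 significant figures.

u + w = 4.81313;  u + w = √(2b)·v, so √(2b) = 4.81313/2.016 = 2.38747.
b = (√(2b))²/2 = 5.69999/2 = 2.85000.
(Check via u − w = 2F/√(2b): u − w = -31.24399, 2F/√(2b) = -31.24401.)

b = 2.85 N·s/m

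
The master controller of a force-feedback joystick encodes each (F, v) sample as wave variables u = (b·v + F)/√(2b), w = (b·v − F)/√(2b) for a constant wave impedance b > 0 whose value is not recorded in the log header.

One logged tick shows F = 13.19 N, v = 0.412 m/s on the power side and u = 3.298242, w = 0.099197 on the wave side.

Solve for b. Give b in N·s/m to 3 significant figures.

b = 34 N·s/m

u + w = 3.397439;  u + w = √(2b)·v, so √(2b) = 3.397439/0.412 = 8.246211.
b = (√(2b))²/2 = 67.999999/2 = 33.999999.
(Check via u − w = 2F/√(2b): u − w = 3.199045, 2F/√(2b) = 3.199045.)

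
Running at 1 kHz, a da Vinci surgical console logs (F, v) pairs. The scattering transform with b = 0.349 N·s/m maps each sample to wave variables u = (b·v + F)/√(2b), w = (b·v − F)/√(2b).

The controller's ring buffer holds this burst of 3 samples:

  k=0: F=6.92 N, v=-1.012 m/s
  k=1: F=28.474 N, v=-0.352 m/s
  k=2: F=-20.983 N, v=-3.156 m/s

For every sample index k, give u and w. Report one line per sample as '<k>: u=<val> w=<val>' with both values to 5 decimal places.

k=0: b·v=0.349×(-1.012)=-0.35319; √(2b)=0.83546; u=(-0.35319+6.92)/0.83546=7.86008, w=(-0.35319−6.92)/0.83546=-8.70557
k=1: b·v=0.349×(-0.352)=-0.12285; √(2b)=0.83546; u=(-0.12285+28.474)/0.83546=33.93462, w=(-0.12285−28.474)/0.83546=-34.22870
k=2: b·v=0.349×(-3.156)=-1.10144; √(2b)=0.83546; u=(-1.10144+(-20.983))/0.83546=-26.43375, w=(-1.10144−(-20.983))/0.83546=23.79702

0: u=7.86008 w=-8.70557
1: u=33.93462 w=-34.22870
2: u=-26.43375 w=23.79702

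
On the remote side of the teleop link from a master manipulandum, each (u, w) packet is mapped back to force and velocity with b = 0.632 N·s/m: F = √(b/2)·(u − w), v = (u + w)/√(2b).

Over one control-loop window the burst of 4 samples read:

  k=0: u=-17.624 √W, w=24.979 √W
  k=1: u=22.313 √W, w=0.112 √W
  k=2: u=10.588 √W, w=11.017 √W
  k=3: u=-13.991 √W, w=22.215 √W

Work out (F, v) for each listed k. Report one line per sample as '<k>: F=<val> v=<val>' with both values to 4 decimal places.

k=0: u−w=-42.6030, u+w=7.3550; √(b/2)=0.5621, √(2b)=1.1243; F=0.5621×(-42.603)=-23.9488, v=7.3550/1.1243=6.5420
k=1: u−w=22.2010, u+w=22.4250; √(b/2)=0.5621, √(2b)=1.1243; F=0.5621×22.201=12.4800, v=22.4250/1.1243=19.9461
k=2: u−w=-0.4290, u+w=21.6050; √(b/2)=0.5621, √(2b)=1.1243; F=0.5621×(-0.429)=-0.2412, v=21.6050/1.1243=19.2168
k=3: u−w=-36.2060, u+w=8.2240; √(b/2)=0.5621, √(2b)=1.1243; F=0.5621×(-36.206)=-20.3528, v=8.2240/1.1243=7.3149

0: F=-23.9488 v=6.5420
1: F=12.4800 v=19.9461
2: F=-0.2412 v=19.2168
3: F=-20.3528 v=7.3149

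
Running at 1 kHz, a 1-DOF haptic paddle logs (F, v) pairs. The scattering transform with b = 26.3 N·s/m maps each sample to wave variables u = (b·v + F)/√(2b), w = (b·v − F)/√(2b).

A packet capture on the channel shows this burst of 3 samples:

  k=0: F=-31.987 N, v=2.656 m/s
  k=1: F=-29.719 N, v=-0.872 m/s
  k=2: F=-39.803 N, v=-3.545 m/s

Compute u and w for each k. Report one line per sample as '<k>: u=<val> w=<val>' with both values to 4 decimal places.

0: u=5.2210 w=14.0419
1: u=-7.2598 w=0.9356
2: u=-18.3433 w=-7.3671

k=0: b·v=26.3×2.656=69.8528; √(2b)=7.2526; u=(69.8528+(-31.987))/7.2526=5.2210, w=(69.8528−(-31.987))/7.2526=14.0419
k=1: b·v=26.3×(-0.872)=-22.9336; √(2b)=7.2526; u=(-22.9336+(-29.719))/7.2526=-7.2598, w=(-22.9336−(-29.719))/7.2526=0.9356
k=2: b·v=26.3×(-3.545)=-93.2335; √(2b)=7.2526; u=(-93.2335+(-39.803))/7.2526=-18.3433, w=(-93.2335−(-39.803))/7.2526=-7.3671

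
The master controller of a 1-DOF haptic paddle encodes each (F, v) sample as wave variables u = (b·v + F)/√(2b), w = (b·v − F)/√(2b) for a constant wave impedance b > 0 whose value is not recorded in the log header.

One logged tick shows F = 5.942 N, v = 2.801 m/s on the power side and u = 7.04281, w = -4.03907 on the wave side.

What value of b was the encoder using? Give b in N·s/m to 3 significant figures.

b = 0.575 N·s/m

u + w = 3.0037;  u + w = √(2b)·v, so √(2b) = 3.0037/2.801 = 1.0724.
b = (√(2b))²/2 = 1.1500/2 = 0.5750.
(Check via u − w = 2F/√(2b): u − w = 11.0819, 2F/√(2b) = 11.0819.)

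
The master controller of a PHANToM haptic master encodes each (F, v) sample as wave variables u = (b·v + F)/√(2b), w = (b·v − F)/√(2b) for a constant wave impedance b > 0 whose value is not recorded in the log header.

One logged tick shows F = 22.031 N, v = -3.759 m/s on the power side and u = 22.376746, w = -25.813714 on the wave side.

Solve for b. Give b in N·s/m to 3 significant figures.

u + w = -3.436968;  u + w = √(2b)·v, so √(2b) = -3.436968/(-3.759) = 0.914330.
b = (√(2b))²/2 = 0.836000/2 = 0.418000.
(Check via u − w = 2F/√(2b): u − w = 48.190460, 2F/√(2b) = 48.190457.)

b = 0.418 N·s/m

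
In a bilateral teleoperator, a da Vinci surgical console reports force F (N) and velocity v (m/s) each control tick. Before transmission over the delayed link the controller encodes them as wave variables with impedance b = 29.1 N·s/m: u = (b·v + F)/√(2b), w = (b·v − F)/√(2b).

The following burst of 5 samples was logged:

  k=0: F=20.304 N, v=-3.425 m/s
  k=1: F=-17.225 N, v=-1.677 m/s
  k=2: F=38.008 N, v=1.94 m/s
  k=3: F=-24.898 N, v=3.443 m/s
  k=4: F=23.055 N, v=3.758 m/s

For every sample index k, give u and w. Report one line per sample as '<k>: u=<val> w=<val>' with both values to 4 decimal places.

k=0: b·v=29.1×(-3.425)=-99.6675; √(2b)=7.6289; u=(-99.6675+20.304)/7.6289=-10.4030, w=(-99.6675−20.304)/7.6289=-15.7259
k=1: b·v=29.1×(-1.677)=-48.8007; √(2b)=7.6289; u=(-48.8007+(-17.225))/7.6289=-8.6547, w=(-48.8007−(-17.225))/7.6289=-4.1390
k=2: b·v=29.1×1.94=56.4540; √(2b)=7.6289; u=(56.4540+38.008)/7.6289=12.3821, w=(56.4540−38.008)/7.6289=2.4179
k=3: b·v=29.1×3.443=100.1913; √(2b)=7.6289; u=(100.1913+(-24.898))/7.6289=9.8695, w=(100.1913−(-24.898))/7.6289=16.3968
k=4: b·v=29.1×3.758=109.3578; √(2b)=7.6289; u=(109.3578+23.055)/7.6289=17.3568, w=(109.3578−23.055)/7.6289=11.3126

0: u=-10.4030 w=-15.7259
1: u=-8.6547 w=-4.1390
2: u=12.3821 w=2.4179
3: u=9.8695 w=16.3968
4: u=17.3568 w=11.3126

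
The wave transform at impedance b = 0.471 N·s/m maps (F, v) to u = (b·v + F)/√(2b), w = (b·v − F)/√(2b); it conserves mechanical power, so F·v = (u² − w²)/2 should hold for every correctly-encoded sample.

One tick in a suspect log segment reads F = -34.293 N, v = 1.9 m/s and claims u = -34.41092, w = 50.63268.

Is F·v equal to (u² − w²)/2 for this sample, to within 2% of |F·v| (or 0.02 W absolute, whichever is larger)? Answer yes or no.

F·v = (-34.293)×1.9 = -65.15670 W.
(u² − w²)/2 = (1184.11142 − 2563.66828)/2 = -689.77843 W.
|Δ| = 624.62173;  2% of max(1, |F·v|) = 1.30313.

no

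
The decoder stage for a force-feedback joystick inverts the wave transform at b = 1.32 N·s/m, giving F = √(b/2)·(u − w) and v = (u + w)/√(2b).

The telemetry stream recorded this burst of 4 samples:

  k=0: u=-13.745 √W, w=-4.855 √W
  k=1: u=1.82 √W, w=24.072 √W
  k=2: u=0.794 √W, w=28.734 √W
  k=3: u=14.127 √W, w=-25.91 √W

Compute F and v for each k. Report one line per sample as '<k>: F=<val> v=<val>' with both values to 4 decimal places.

0: F=-7.2223 v=-11.4475
1: F=-18.0776 v=15.9354
2: F=-22.6986 v=18.1732
3: F=32.5262 v=-7.2519

k=0: u−w=-8.8900, u+w=-18.6000; √(b/2)=0.8124, √(2b)=1.6248; F=0.8124×(-8.89)=-7.2223, v=-18.6000/1.6248=-11.4475
k=1: u−w=-22.2520, u+w=25.8920; √(b/2)=0.8124, √(2b)=1.6248; F=0.8124×(-22.252)=-18.0776, v=25.8920/1.6248=15.9354
k=2: u−w=-27.9400, u+w=29.5280; √(b/2)=0.8124, √(2b)=1.6248; F=0.8124×(-27.94)=-22.6986, v=29.5280/1.6248=18.1732
k=3: u−w=40.0370, u+w=-11.7830; √(b/2)=0.8124, √(2b)=1.6248; F=0.8124×40.037=32.5262, v=-11.7830/1.6248=-7.2519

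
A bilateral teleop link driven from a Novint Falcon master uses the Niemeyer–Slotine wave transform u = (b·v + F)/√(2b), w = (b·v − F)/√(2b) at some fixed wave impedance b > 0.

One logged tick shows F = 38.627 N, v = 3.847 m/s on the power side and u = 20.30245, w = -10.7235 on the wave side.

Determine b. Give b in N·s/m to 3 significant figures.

b = 3.1 N·s/m

u + w = 9.5790;  u + w = √(2b)·v, so √(2b) = 9.5790/3.847 = 2.4900.
b = (√(2b))²/2 = 6.2000/2 = 3.1000.
(Check via u − w = 2F/√(2b): u − w = 31.0260, 2F/√(2b) = 31.0260.)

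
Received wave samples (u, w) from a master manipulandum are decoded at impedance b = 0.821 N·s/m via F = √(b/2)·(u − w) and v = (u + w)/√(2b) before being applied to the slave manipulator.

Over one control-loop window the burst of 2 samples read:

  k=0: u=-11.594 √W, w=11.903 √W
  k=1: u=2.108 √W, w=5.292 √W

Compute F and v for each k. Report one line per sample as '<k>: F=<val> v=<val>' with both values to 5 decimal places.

k=0: u−w=-23.49700, u+w=0.30900; √(b/2)=0.64070, √(2b)=1.28141; F=0.64070×(-23.497)=-15.05459, v=0.30900/1.28141=0.24114
k=1: u−w=-3.18400, u+w=7.40000; √(b/2)=0.64070, √(2b)=1.28141; F=0.64070×(-3.184)=-2.04000, v=7.40000/1.28141=5.77491

0: F=-15.05459 v=0.24114
1: F=-2.04000 v=5.77491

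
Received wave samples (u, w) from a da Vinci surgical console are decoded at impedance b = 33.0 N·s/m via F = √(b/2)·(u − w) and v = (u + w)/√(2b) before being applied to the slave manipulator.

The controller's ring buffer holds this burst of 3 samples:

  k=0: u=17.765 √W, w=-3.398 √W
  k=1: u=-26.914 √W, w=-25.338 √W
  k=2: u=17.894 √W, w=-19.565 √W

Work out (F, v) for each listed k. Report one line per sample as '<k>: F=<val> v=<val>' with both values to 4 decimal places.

0: F=85.9645 v=1.7685
1: F=-6.4017 v=-6.4318
2: F=152.1592 v=-0.2057

k=0: u−w=21.1630, u+w=14.3670; √(b/2)=4.0620, √(2b)=8.1240; F=4.0620×21.163=85.9645, v=14.3670/8.1240=1.7685
k=1: u−w=-1.5760, u+w=-52.2520; √(b/2)=4.0620, √(2b)=8.1240; F=4.0620×(-1.576)=-6.4017, v=-52.2520/8.1240=-6.4318
k=2: u−w=37.4590, u+w=-1.6710; √(b/2)=4.0620, √(2b)=8.1240; F=4.0620×37.459=152.1592, v=-1.6710/8.1240=-0.2057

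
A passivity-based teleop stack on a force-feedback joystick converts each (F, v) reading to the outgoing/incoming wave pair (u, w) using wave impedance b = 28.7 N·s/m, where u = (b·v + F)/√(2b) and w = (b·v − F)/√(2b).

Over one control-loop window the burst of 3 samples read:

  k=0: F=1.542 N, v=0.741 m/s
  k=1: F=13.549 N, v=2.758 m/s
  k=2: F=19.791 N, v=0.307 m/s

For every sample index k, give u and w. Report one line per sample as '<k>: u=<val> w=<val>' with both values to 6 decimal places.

k=0: b·v=28.7×0.741=21.266700; √(2b)=7.576279; u=(21.266700+1.542)/7.576279=3.010541, w=(21.266700−1.542)/7.576279=2.603481
k=1: b·v=28.7×2.758=79.154600; √(2b)=7.576279; u=(79.154600+13.549)/7.576279=12.236033, w=(79.154600−13.549)/7.576279=8.659343
k=2: b·v=28.7×0.307=8.810900; √(2b)=7.576279; u=(8.810900+19.791)/7.576279=3.775191, w=(8.810900−19.791)/7.576279=-1.449273

0: u=3.010541 w=2.603481
1: u=12.236033 w=8.659343
2: u=3.775191 w=-1.449273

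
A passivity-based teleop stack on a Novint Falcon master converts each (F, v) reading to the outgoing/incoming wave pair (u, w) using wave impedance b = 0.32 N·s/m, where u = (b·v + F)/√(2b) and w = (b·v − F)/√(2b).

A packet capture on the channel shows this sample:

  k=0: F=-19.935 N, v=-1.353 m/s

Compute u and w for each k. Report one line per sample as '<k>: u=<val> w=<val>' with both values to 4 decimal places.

k=0: b·v=0.32×(-1.353)=-0.4330; √(2b)=0.8000; u=(-0.4330+(-19.935))/0.8000=-25.4599, w=(-0.4330−(-19.935))/0.8000=24.3775

0: u=-25.4599 w=24.3775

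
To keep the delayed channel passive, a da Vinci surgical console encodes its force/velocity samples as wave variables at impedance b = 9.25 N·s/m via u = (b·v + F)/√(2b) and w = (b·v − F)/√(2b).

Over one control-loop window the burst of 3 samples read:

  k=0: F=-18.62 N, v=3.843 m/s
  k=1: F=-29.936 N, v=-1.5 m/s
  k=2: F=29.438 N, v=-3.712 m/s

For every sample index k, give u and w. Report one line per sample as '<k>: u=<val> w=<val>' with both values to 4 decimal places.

k=0: b·v=9.25×3.843=35.5478; √(2b)=4.3012; u=(35.5478+(-18.62))/4.3012=3.9356, w=(35.5478−(-18.62))/4.3012=12.5937
k=1: b·v=9.25×(-1.5)=-13.8750; √(2b)=4.3012; u=(-13.8750+(-29.936))/4.3012=-10.1859, w=(-13.8750−(-29.936))/4.3012=3.7341
k=2: b·v=9.25×(-3.712)=-34.3360; √(2b)=4.3012; u=(-34.3360+29.438)/4.3012=-1.1388, w=(-34.3360−29.438)/4.3012=-14.8272

0: u=3.9356 w=12.5937
1: u=-10.1859 w=3.7341
2: u=-1.1388 w=-14.8272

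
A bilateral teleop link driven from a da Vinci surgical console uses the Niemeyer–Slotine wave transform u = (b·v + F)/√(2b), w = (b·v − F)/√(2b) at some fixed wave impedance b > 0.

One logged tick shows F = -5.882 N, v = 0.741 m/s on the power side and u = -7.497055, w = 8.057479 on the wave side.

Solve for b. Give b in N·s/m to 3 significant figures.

b = 0.286 N·s/m

u + w = 0.560424;  u + w = √(2b)·v, so √(2b) = 0.560424/0.741 = 0.756308.
b = (√(2b))²/2 = 0.572001/2 = 0.286001.
(Check via u − w = 2F/√(2b): u − w = -15.554534, 2F/√(2b) = -15.554516.)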